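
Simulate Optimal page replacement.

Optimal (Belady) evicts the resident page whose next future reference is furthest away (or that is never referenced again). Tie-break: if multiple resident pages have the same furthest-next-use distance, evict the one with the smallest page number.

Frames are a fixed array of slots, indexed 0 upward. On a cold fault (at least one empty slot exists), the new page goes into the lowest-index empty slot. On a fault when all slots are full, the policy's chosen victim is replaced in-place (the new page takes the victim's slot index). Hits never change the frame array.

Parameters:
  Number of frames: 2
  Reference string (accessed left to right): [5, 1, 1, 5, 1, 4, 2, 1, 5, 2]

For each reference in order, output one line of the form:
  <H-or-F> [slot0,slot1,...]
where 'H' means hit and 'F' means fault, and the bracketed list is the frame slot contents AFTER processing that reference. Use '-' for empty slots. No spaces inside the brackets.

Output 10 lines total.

F [5,-]
F [5,1]
H [5,1]
H [5,1]
H [5,1]
F [4,1]
F [2,1]
H [2,1]
F [2,5]
H [2,5]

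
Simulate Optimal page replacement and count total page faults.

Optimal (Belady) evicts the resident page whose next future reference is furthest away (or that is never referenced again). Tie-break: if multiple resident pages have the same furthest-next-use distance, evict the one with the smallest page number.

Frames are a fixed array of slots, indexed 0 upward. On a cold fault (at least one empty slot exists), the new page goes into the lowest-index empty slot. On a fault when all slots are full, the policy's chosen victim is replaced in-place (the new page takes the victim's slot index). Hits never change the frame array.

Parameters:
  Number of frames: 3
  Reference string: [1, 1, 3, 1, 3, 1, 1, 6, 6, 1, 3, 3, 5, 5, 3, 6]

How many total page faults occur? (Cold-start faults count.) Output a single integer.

Step 0: ref 1 → FAULT, frames=[1,-,-]
Step 1: ref 1 → HIT, frames=[1,-,-]
Step 2: ref 3 → FAULT, frames=[1,3,-]
Step 3: ref 1 → HIT, frames=[1,3,-]
Step 4: ref 3 → HIT, frames=[1,3,-]
Step 5: ref 1 → HIT, frames=[1,3,-]
Step 6: ref 1 → HIT, frames=[1,3,-]
Step 7: ref 6 → FAULT, frames=[1,3,6]
Step 8: ref 6 → HIT, frames=[1,3,6]
Step 9: ref 1 → HIT, frames=[1,3,6]
Step 10: ref 3 → HIT, frames=[1,3,6]
Step 11: ref 3 → HIT, frames=[1,3,6]
Step 12: ref 5 → FAULT (evict 1), frames=[5,3,6]
Step 13: ref 5 → HIT, frames=[5,3,6]
Step 14: ref 3 → HIT, frames=[5,3,6]
Step 15: ref 6 → HIT, frames=[5,3,6]
Total faults: 4

Answer: 4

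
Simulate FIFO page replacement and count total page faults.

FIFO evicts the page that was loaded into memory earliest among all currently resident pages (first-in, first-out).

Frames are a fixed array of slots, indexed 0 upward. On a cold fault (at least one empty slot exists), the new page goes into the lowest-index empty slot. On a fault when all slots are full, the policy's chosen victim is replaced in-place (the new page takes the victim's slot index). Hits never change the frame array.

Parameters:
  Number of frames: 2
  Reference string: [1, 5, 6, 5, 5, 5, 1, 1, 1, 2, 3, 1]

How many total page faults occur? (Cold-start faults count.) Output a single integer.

Answer: 7

Derivation:
Step 0: ref 1 → FAULT, frames=[1,-]
Step 1: ref 5 → FAULT, frames=[1,5]
Step 2: ref 6 → FAULT (evict 1), frames=[6,5]
Step 3: ref 5 → HIT, frames=[6,5]
Step 4: ref 5 → HIT, frames=[6,5]
Step 5: ref 5 → HIT, frames=[6,5]
Step 6: ref 1 → FAULT (evict 5), frames=[6,1]
Step 7: ref 1 → HIT, frames=[6,1]
Step 8: ref 1 → HIT, frames=[6,1]
Step 9: ref 2 → FAULT (evict 6), frames=[2,1]
Step 10: ref 3 → FAULT (evict 1), frames=[2,3]
Step 11: ref 1 → FAULT (evict 2), frames=[1,3]
Total faults: 7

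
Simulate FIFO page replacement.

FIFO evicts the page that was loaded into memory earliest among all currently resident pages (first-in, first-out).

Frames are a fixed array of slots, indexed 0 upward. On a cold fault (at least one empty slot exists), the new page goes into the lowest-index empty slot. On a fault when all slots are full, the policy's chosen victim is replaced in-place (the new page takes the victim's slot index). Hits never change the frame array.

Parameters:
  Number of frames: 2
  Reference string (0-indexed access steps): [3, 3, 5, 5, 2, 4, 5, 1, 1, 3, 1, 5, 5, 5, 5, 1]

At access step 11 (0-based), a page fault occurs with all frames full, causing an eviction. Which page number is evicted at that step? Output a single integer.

Answer: 1

Derivation:
Step 0: ref 3 -> FAULT, frames=[3,-]
Step 1: ref 3 -> HIT, frames=[3,-]
Step 2: ref 5 -> FAULT, frames=[3,5]
Step 3: ref 5 -> HIT, frames=[3,5]
Step 4: ref 2 -> FAULT, evict 3, frames=[2,5]
Step 5: ref 4 -> FAULT, evict 5, frames=[2,4]
Step 6: ref 5 -> FAULT, evict 2, frames=[5,4]
Step 7: ref 1 -> FAULT, evict 4, frames=[5,1]
Step 8: ref 1 -> HIT, frames=[5,1]
Step 9: ref 3 -> FAULT, evict 5, frames=[3,1]
Step 10: ref 1 -> HIT, frames=[3,1]
Step 11: ref 5 -> FAULT, evict 1, frames=[3,5]
At step 11: evicted page 1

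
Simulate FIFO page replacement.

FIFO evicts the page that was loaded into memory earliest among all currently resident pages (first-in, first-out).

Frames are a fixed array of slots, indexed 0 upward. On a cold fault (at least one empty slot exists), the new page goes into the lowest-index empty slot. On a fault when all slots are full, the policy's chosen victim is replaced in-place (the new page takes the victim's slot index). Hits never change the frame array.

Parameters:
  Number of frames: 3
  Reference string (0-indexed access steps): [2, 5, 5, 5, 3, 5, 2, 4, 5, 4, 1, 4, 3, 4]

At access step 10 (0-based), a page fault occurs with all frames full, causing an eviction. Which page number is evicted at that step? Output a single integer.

Step 0: ref 2 -> FAULT, frames=[2,-,-]
Step 1: ref 5 -> FAULT, frames=[2,5,-]
Step 2: ref 5 -> HIT, frames=[2,5,-]
Step 3: ref 5 -> HIT, frames=[2,5,-]
Step 4: ref 3 -> FAULT, frames=[2,5,3]
Step 5: ref 5 -> HIT, frames=[2,5,3]
Step 6: ref 2 -> HIT, frames=[2,5,3]
Step 7: ref 4 -> FAULT, evict 2, frames=[4,5,3]
Step 8: ref 5 -> HIT, frames=[4,5,3]
Step 9: ref 4 -> HIT, frames=[4,5,3]
Step 10: ref 1 -> FAULT, evict 5, frames=[4,1,3]
At step 10: evicted page 5

Answer: 5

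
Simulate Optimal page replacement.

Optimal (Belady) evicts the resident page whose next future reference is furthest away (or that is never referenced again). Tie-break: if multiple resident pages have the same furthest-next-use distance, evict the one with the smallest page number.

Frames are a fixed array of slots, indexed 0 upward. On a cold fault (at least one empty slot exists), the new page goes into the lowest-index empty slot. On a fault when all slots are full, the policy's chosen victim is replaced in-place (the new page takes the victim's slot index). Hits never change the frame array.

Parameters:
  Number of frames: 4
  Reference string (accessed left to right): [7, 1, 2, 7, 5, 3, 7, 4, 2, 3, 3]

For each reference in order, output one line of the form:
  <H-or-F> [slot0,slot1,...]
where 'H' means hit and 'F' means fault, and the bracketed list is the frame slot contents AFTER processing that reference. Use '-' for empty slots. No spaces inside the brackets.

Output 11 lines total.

F [7,-,-,-]
F [7,1,-,-]
F [7,1,2,-]
H [7,1,2,-]
F [7,1,2,5]
F [7,3,2,5]
H [7,3,2,5]
F [7,3,2,4]
H [7,3,2,4]
H [7,3,2,4]
H [7,3,2,4]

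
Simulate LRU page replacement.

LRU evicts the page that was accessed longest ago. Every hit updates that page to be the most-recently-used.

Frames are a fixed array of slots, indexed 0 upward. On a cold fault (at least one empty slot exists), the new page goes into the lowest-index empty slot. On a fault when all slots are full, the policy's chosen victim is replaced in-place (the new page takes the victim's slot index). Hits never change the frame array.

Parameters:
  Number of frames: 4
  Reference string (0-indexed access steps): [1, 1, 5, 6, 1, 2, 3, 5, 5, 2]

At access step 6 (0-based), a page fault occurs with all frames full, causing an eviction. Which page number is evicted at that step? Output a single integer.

Step 0: ref 1 -> FAULT, frames=[1,-,-,-]
Step 1: ref 1 -> HIT, frames=[1,-,-,-]
Step 2: ref 5 -> FAULT, frames=[1,5,-,-]
Step 3: ref 6 -> FAULT, frames=[1,5,6,-]
Step 4: ref 1 -> HIT, frames=[1,5,6,-]
Step 5: ref 2 -> FAULT, frames=[1,5,6,2]
Step 6: ref 3 -> FAULT, evict 5, frames=[1,3,6,2]
At step 6: evicted page 5

Answer: 5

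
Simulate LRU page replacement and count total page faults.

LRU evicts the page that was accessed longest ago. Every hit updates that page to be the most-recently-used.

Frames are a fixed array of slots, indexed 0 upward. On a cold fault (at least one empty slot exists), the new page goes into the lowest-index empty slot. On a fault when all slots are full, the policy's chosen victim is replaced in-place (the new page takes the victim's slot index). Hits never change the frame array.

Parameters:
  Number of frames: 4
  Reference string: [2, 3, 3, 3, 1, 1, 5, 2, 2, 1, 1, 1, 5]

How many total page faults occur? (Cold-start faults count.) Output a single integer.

Answer: 4

Derivation:
Step 0: ref 2 → FAULT, frames=[2,-,-,-]
Step 1: ref 3 → FAULT, frames=[2,3,-,-]
Step 2: ref 3 → HIT, frames=[2,3,-,-]
Step 3: ref 3 → HIT, frames=[2,3,-,-]
Step 4: ref 1 → FAULT, frames=[2,3,1,-]
Step 5: ref 1 → HIT, frames=[2,3,1,-]
Step 6: ref 5 → FAULT, frames=[2,3,1,5]
Step 7: ref 2 → HIT, frames=[2,3,1,5]
Step 8: ref 2 → HIT, frames=[2,3,1,5]
Step 9: ref 1 → HIT, frames=[2,3,1,5]
Step 10: ref 1 → HIT, frames=[2,3,1,5]
Step 11: ref 1 → HIT, frames=[2,3,1,5]
Step 12: ref 5 → HIT, frames=[2,3,1,5]
Total faults: 4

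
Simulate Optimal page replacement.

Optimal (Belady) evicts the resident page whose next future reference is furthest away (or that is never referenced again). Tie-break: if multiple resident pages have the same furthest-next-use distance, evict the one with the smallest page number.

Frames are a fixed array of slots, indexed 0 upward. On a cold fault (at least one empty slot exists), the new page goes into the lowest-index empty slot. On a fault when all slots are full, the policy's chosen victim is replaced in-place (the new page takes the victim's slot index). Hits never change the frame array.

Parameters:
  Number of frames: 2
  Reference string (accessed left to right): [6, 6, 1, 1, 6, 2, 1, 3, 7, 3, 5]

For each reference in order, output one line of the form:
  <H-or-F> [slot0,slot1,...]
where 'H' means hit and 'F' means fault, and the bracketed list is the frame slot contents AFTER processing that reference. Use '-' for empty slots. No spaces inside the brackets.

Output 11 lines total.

F [6,-]
H [6,-]
F [6,1]
H [6,1]
H [6,1]
F [2,1]
H [2,1]
F [2,3]
F [7,3]
H [7,3]
F [7,5]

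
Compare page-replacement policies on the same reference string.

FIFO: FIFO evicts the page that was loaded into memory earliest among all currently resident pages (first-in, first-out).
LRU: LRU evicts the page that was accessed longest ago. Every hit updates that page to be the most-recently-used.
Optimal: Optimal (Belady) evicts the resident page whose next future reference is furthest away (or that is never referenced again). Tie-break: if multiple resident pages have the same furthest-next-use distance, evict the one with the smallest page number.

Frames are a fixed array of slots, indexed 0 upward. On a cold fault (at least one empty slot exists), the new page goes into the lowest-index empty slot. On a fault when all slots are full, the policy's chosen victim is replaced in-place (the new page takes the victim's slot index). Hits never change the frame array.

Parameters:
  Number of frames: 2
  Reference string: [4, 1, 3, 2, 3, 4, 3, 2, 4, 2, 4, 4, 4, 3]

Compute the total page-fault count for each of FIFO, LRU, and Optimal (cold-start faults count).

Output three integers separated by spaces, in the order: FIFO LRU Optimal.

Answer: 9 8 7

Derivation:
--- FIFO ---
  step 0: ref 4 -> FAULT, frames=[4,-] (faults so far: 1)
  step 1: ref 1 -> FAULT, frames=[4,1] (faults so far: 2)
  step 2: ref 3 -> FAULT, evict 4, frames=[3,1] (faults so far: 3)
  step 3: ref 2 -> FAULT, evict 1, frames=[3,2] (faults so far: 4)
  step 4: ref 3 -> HIT, frames=[3,2] (faults so far: 4)
  step 5: ref 4 -> FAULT, evict 3, frames=[4,2] (faults so far: 5)
  step 6: ref 3 -> FAULT, evict 2, frames=[4,3] (faults so far: 6)
  step 7: ref 2 -> FAULT, evict 4, frames=[2,3] (faults so far: 7)
  step 8: ref 4 -> FAULT, evict 3, frames=[2,4] (faults so far: 8)
  step 9: ref 2 -> HIT, frames=[2,4] (faults so far: 8)
  step 10: ref 4 -> HIT, frames=[2,4] (faults so far: 8)
  step 11: ref 4 -> HIT, frames=[2,4] (faults so far: 8)
  step 12: ref 4 -> HIT, frames=[2,4] (faults so far: 8)
  step 13: ref 3 -> FAULT, evict 2, frames=[3,4] (faults so far: 9)
  FIFO total faults: 9
--- LRU ---
  step 0: ref 4 -> FAULT, frames=[4,-] (faults so far: 1)
  step 1: ref 1 -> FAULT, frames=[4,1] (faults so far: 2)
  step 2: ref 3 -> FAULT, evict 4, frames=[3,1] (faults so far: 3)
  step 3: ref 2 -> FAULT, evict 1, frames=[3,2] (faults so far: 4)
  step 4: ref 3 -> HIT, frames=[3,2] (faults so far: 4)
  step 5: ref 4 -> FAULT, evict 2, frames=[3,4] (faults so far: 5)
  step 6: ref 3 -> HIT, frames=[3,4] (faults so far: 5)
  step 7: ref 2 -> FAULT, evict 4, frames=[3,2] (faults so far: 6)
  step 8: ref 4 -> FAULT, evict 3, frames=[4,2] (faults so far: 7)
  step 9: ref 2 -> HIT, frames=[4,2] (faults so far: 7)
  step 10: ref 4 -> HIT, frames=[4,2] (faults so far: 7)
  step 11: ref 4 -> HIT, frames=[4,2] (faults so far: 7)
  step 12: ref 4 -> HIT, frames=[4,2] (faults so far: 7)
  step 13: ref 3 -> FAULT, evict 2, frames=[4,3] (faults so far: 8)
  LRU total faults: 8
--- Optimal ---
  step 0: ref 4 -> FAULT, frames=[4,-] (faults so far: 1)
  step 1: ref 1 -> FAULT, frames=[4,1] (faults so far: 2)
  step 2: ref 3 -> FAULT, evict 1, frames=[4,3] (faults so far: 3)
  step 3: ref 2 -> FAULT, evict 4, frames=[2,3] (faults so far: 4)
  step 4: ref 3 -> HIT, frames=[2,3] (faults so far: 4)
  step 5: ref 4 -> FAULT, evict 2, frames=[4,3] (faults so far: 5)
  step 6: ref 3 -> HIT, frames=[4,3] (faults so far: 5)
  step 7: ref 2 -> FAULT, evict 3, frames=[4,2] (faults so far: 6)
  step 8: ref 4 -> HIT, frames=[4,2] (faults so far: 6)
  step 9: ref 2 -> HIT, frames=[4,2] (faults so far: 6)
  step 10: ref 4 -> HIT, frames=[4,2] (faults so far: 6)
  step 11: ref 4 -> HIT, frames=[4,2] (faults so far: 6)
  step 12: ref 4 -> HIT, frames=[4,2] (faults so far: 6)
  step 13: ref 3 -> FAULT, evict 2, frames=[4,3] (faults so far: 7)
  Optimal total faults: 7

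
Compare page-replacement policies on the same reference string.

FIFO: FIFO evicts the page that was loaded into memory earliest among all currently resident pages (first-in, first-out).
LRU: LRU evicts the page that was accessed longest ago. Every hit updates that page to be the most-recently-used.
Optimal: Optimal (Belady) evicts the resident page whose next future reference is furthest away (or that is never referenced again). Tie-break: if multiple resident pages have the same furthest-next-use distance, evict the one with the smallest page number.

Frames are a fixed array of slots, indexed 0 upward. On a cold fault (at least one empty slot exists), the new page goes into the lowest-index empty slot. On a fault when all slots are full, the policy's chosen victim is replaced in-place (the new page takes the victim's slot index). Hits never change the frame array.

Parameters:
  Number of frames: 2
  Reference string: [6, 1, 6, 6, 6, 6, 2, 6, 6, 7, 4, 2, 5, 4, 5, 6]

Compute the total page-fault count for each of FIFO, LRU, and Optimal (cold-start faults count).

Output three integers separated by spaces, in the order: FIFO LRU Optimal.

Answer: 10 9 7

Derivation:
--- FIFO ---
  step 0: ref 6 -> FAULT, frames=[6,-] (faults so far: 1)
  step 1: ref 1 -> FAULT, frames=[6,1] (faults so far: 2)
  step 2: ref 6 -> HIT, frames=[6,1] (faults so far: 2)
  step 3: ref 6 -> HIT, frames=[6,1] (faults so far: 2)
  step 4: ref 6 -> HIT, frames=[6,1] (faults so far: 2)
  step 5: ref 6 -> HIT, frames=[6,1] (faults so far: 2)
  step 6: ref 2 -> FAULT, evict 6, frames=[2,1] (faults so far: 3)
  step 7: ref 6 -> FAULT, evict 1, frames=[2,6] (faults so far: 4)
  step 8: ref 6 -> HIT, frames=[2,6] (faults so far: 4)
  step 9: ref 7 -> FAULT, evict 2, frames=[7,6] (faults so far: 5)
  step 10: ref 4 -> FAULT, evict 6, frames=[7,4] (faults so far: 6)
  step 11: ref 2 -> FAULT, evict 7, frames=[2,4] (faults so far: 7)
  step 12: ref 5 -> FAULT, evict 4, frames=[2,5] (faults so far: 8)
  step 13: ref 4 -> FAULT, evict 2, frames=[4,5] (faults so far: 9)
  step 14: ref 5 -> HIT, frames=[4,5] (faults so far: 9)
  step 15: ref 6 -> FAULT, evict 5, frames=[4,6] (faults so far: 10)
  FIFO total faults: 10
--- LRU ---
  step 0: ref 6 -> FAULT, frames=[6,-] (faults so far: 1)
  step 1: ref 1 -> FAULT, frames=[6,1] (faults so far: 2)
  step 2: ref 6 -> HIT, frames=[6,1] (faults so far: 2)
  step 3: ref 6 -> HIT, frames=[6,1] (faults so far: 2)
  step 4: ref 6 -> HIT, frames=[6,1] (faults so far: 2)
  step 5: ref 6 -> HIT, frames=[6,1] (faults so far: 2)
  step 6: ref 2 -> FAULT, evict 1, frames=[6,2] (faults so far: 3)
  step 7: ref 6 -> HIT, frames=[6,2] (faults so far: 3)
  step 8: ref 6 -> HIT, frames=[6,2] (faults so far: 3)
  step 9: ref 7 -> FAULT, evict 2, frames=[6,7] (faults so far: 4)
  step 10: ref 4 -> FAULT, evict 6, frames=[4,7] (faults so far: 5)
  step 11: ref 2 -> FAULT, evict 7, frames=[4,2] (faults so far: 6)
  step 12: ref 5 -> FAULT, evict 4, frames=[5,2] (faults so far: 7)
  step 13: ref 4 -> FAULT, evict 2, frames=[5,4] (faults so far: 8)
  step 14: ref 5 -> HIT, frames=[5,4] (faults so far: 8)
  step 15: ref 6 -> FAULT, evict 4, frames=[5,6] (faults so far: 9)
  LRU total faults: 9
--- Optimal ---
  step 0: ref 6 -> FAULT, frames=[6,-] (faults so far: 1)
  step 1: ref 1 -> FAULT, frames=[6,1] (faults so far: 2)
  step 2: ref 6 -> HIT, frames=[6,1] (faults so far: 2)
  step 3: ref 6 -> HIT, frames=[6,1] (faults so far: 2)
  step 4: ref 6 -> HIT, frames=[6,1] (faults so far: 2)
  step 5: ref 6 -> HIT, frames=[6,1] (faults so far: 2)
  step 6: ref 2 -> FAULT, evict 1, frames=[6,2] (faults so far: 3)
  step 7: ref 6 -> HIT, frames=[6,2] (faults so far: 3)
  step 8: ref 6 -> HIT, frames=[6,2] (faults so far: 3)
  step 9: ref 7 -> FAULT, evict 6, frames=[7,2] (faults so far: 4)
  step 10: ref 4 -> FAULT, evict 7, frames=[4,2] (faults so far: 5)
  step 11: ref 2 -> HIT, frames=[4,2] (faults so far: 5)
  step 12: ref 5 -> FAULT, evict 2, frames=[4,5] (faults so far: 6)
  step 13: ref 4 -> HIT, frames=[4,5] (faults so far: 6)
  step 14: ref 5 -> HIT, frames=[4,5] (faults so far: 6)
  step 15: ref 6 -> FAULT, evict 4, frames=[6,5] (faults so far: 7)
  Optimal total faults: 7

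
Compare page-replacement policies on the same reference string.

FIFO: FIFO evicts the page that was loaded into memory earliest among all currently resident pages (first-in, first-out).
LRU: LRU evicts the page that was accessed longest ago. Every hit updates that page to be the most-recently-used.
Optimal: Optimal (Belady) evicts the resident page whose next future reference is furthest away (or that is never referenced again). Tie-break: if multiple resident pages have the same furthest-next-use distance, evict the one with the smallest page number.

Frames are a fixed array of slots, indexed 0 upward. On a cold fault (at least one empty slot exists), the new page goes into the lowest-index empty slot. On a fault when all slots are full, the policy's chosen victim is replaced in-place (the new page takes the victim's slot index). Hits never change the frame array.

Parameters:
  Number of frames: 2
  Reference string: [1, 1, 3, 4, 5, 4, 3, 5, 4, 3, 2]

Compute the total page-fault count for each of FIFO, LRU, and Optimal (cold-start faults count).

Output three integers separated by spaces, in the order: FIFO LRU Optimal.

Answer: 7 9 7

Derivation:
--- FIFO ---
  step 0: ref 1 -> FAULT, frames=[1,-] (faults so far: 1)
  step 1: ref 1 -> HIT, frames=[1,-] (faults so far: 1)
  step 2: ref 3 -> FAULT, frames=[1,3] (faults so far: 2)
  step 3: ref 4 -> FAULT, evict 1, frames=[4,3] (faults so far: 3)
  step 4: ref 5 -> FAULT, evict 3, frames=[4,5] (faults so far: 4)
  step 5: ref 4 -> HIT, frames=[4,5] (faults so far: 4)
  step 6: ref 3 -> FAULT, evict 4, frames=[3,5] (faults so far: 5)
  step 7: ref 5 -> HIT, frames=[3,5] (faults so far: 5)
  step 8: ref 4 -> FAULT, evict 5, frames=[3,4] (faults so far: 6)
  step 9: ref 3 -> HIT, frames=[3,4] (faults so far: 6)
  step 10: ref 2 -> FAULT, evict 3, frames=[2,4] (faults so far: 7)
  FIFO total faults: 7
--- LRU ---
  step 0: ref 1 -> FAULT, frames=[1,-] (faults so far: 1)
  step 1: ref 1 -> HIT, frames=[1,-] (faults so far: 1)
  step 2: ref 3 -> FAULT, frames=[1,3] (faults so far: 2)
  step 3: ref 4 -> FAULT, evict 1, frames=[4,3] (faults so far: 3)
  step 4: ref 5 -> FAULT, evict 3, frames=[4,5] (faults so far: 4)
  step 5: ref 4 -> HIT, frames=[4,5] (faults so far: 4)
  step 6: ref 3 -> FAULT, evict 5, frames=[4,3] (faults so far: 5)
  step 7: ref 5 -> FAULT, evict 4, frames=[5,3] (faults so far: 6)
  step 8: ref 4 -> FAULT, evict 3, frames=[5,4] (faults so far: 7)
  step 9: ref 3 -> FAULT, evict 5, frames=[3,4] (faults so far: 8)
  step 10: ref 2 -> FAULT, evict 4, frames=[3,2] (faults so far: 9)
  LRU total faults: 9
--- Optimal ---
  step 0: ref 1 -> FAULT, frames=[1,-] (faults so far: 1)
  step 1: ref 1 -> HIT, frames=[1,-] (faults so far: 1)
  step 2: ref 3 -> FAULT, frames=[1,3] (faults so far: 2)
  step 3: ref 4 -> FAULT, evict 1, frames=[4,3] (faults so far: 3)
  step 4: ref 5 -> FAULT, evict 3, frames=[4,5] (faults so far: 4)
  step 5: ref 4 -> HIT, frames=[4,5] (faults so far: 4)
  step 6: ref 3 -> FAULT, evict 4, frames=[3,5] (faults so far: 5)
  step 7: ref 5 -> HIT, frames=[3,5] (faults so far: 5)
  step 8: ref 4 -> FAULT, evict 5, frames=[3,4] (faults so far: 6)
  step 9: ref 3 -> HIT, frames=[3,4] (faults so far: 6)
  step 10: ref 2 -> FAULT, evict 3, frames=[2,4] (faults so far: 7)
  Optimal total faults: 7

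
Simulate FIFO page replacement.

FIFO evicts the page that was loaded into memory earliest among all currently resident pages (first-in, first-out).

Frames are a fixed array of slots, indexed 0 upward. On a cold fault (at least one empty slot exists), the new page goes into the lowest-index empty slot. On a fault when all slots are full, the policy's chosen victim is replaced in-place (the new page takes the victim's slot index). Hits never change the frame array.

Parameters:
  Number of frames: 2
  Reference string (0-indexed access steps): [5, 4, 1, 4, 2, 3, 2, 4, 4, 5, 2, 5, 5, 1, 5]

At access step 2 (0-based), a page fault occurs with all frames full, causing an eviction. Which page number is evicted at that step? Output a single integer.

Answer: 5

Derivation:
Step 0: ref 5 -> FAULT, frames=[5,-]
Step 1: ref 4 -> FAULT, frames=[5,4]
Step 2: ref 1 -> FAULT, evict 5, frames=[1,4]
At step 2: evicted page 5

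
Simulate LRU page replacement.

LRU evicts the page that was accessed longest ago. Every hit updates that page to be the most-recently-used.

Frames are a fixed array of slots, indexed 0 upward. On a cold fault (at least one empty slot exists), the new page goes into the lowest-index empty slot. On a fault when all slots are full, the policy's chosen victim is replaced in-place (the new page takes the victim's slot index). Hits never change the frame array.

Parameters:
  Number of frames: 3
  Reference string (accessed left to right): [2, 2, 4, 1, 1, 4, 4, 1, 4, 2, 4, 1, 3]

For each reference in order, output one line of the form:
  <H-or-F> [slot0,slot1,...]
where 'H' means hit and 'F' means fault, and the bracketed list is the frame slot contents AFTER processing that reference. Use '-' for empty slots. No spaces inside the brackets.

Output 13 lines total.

F [2,-,-]
H [2,-,-]
F [2,4,-]
F [2,4,1]
H [2,4,1]
H [2,4,1]
H [2,4,1]
H [2,4,1]
H [2,4,1]
H [2,4,1]
H [2,4,1]
H [2,4,1]
F [3,4,1]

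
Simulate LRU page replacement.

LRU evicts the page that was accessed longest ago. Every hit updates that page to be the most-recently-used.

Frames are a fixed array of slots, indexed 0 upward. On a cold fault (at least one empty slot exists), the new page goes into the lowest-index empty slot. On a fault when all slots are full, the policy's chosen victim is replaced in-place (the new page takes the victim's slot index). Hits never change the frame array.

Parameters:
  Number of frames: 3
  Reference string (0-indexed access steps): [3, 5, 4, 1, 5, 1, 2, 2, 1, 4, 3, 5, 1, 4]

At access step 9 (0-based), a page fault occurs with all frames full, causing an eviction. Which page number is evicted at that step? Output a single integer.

Step 0: ref 3 -> FAULT, frames=[3,-,-]
Step 1: ref 5 -> FAULT, frames=[3,5,-]
Step 2: ref 4 -> FAULT, frames=[3,5,4]
Step 3: ref 1 -> FAULT, evict 3, frames=[1,5,4]
Step 4: ref 5 -> HIT, frames=[1,5,4]
Step 5: ref 1 -> HIT, frames=[1,5,4]
Step 6: ref 2 -> FAULT, evict 4, frames=[1,5,2]
Step 7: ref 2 -> HIT, frames=[1,5,2]
Step 8: ref 1 -> HIT, frames=[1,5,2]
Step 9: ref 4 -> FAULT, evict 5, frames=[1,4,2]
At step 9: evicted page 5

Answer: 5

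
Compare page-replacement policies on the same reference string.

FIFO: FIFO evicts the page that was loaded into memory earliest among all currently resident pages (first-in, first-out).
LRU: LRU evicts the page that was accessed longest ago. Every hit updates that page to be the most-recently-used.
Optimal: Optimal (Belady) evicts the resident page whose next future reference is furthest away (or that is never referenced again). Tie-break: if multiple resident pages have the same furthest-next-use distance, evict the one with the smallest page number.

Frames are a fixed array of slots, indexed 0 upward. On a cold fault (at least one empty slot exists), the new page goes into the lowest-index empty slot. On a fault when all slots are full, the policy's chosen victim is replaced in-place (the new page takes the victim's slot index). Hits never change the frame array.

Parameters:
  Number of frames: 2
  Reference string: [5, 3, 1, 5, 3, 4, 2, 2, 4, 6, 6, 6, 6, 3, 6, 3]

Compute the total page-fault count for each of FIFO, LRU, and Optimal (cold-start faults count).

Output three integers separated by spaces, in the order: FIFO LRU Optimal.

Answer: 9 9 8

Derivation:
--- FIFO ---
  step 0: ref 5 -> FAULT, frames=[5,-] (faults so far: 1)
  step 1: ref 3 -> FAULT, frames=[5,3] (faults so far: 2)
  step 2: ref 1 -> FAULT, evict 5, frames=[1,3] (faults so far: 3)
  step 3: ref 5 -> FAULT, evict 3, frames=[1,5] (faults so far: 4)
  step 4: ref 3 -> FAULT, evict 1, frames=[3,5] (faults so far: 5)
  step 5: ref 4 -> FAULT, evict 5, frames=[3,4] (faults so far: 6)
  step 6: ref 2 -> FAULT, evict 3, frames=[2,4] (faults so far: 7)
  step 7: ref 2 -> HIT, frames=[2,4] (faults so far: 7)
  step 8: ref 4 -> HIT, frames=[2,4] (faults so far: 7)
  step 9: ref 6 -> FAULT, evict 4, frames=[2,6] (faults so far: 8)
  step 10: ref 6 -> HIT, frames=[2,6] (faults so far: 8)
  step 11: ref 6 -> HIT, frames=[2,6] (faults so far: 8)
  step 12: ref 6 -> HIT, frames=[2,6] (faults so far: 8)
  step 13: ref 3 -> FAULT, evict 2, frames=[3,6] (faults so far: 9)
  step 14: ref 6 -> HIT, frames=[3,6] (faults so far: 9)
  step 15: ref 3 -> HIT, frames=[3,6] (faults so far: 9)
  FIFO total faults: 9
--- LRU ---
  step 0: ref 5 -> FAULT, frames=[5,-] (faults so far: 1)
  step 1: ref 3 -> FAULT, frames=[5,3] (faults so far: 2)
  step 2: ref 1 -> FAULT, evict 5, frames=[1,3] (faults so far: 3)
  step 3: ref 5 -> FAULT, evict 3, frames=[1,5] (faults so far: 4)
  step 4: ref 3 -> FAULT, evict 1, frames=[3,5] (faults so far: 5)
  step 5: ref 4 -> FAULT, evict 5, frames=[3,4] (faults so far: 6)
  step 6: ref 2 -> FAULT, evict 3, frames=[2,4] (faults so far: 7)
  step 7: ref 2 -> HIT, frames=[2,4] (faults so far: 7)
  step 8: ref 4 -> HIT, frames=[2,4] (faults so far: 7)
  step 9: ref 6 -> FAULT, evict 2, frames=[6,4] (faults so far: 8)
  step 10: ref 6 -> HIT, frames=[6,4] (faults so far: 8)
  step 11: ref 6 -> HIT, frames=[6,4] (faults so far: 8)
  step 12: ref 6 -> HIT, frames=[6,4] (faults so far: 8)
  step 13: ref 3 -> FAULT, evict 4, frames=[6,3] (faults so far: 9)
  step 14: ref 6 -> HIT, frames=[6,3] (faults so far: 9)
  step 15: ref 3 -> HIT, frames=[6,3] (faults so far: 9)
  LRU total faults: 9
--- Optimal ---
  step 0: ref 5 -> FAULT, frames=[5,-] (faults so far: 1)
  step 1: ref 3 -> FAULT, frames=[5,3] (faults so far: 2)
  step 2: ref 1 -> FAULT, evict 3, frames=[5,1] (faults so far: 3)
  step 3: ref 5 -> HIT, frames=[5,1] (faults so far: 3)
  step 4: ref 3 -> FAULT, evict 1, frames=[5,3] (faults so far: 4)
  step 5: ref 4 -> FAULT, evict 5, frames=[4,3] (faults so far: 5)
  step 6: ref 2 -> FAULT, evict 3, frames=[4,2] (faults so far: 6)
  step 7: ref 2 -> HIT, frames=[4,2] (faults so far: 6)
  step 8: ref 4 -> HIT, frames=[4,2] (faults so far: 6)
  step 9: ref 6 -> FAULT, evict 2, frames=[4,6] (faults so far: 7)
  step 10: ref 6 -> HIT, frames=[4,6] (faults so far: 7)
  step 11: ref 6 -> HIT, frames=[4,6] (faults so far: 7)
  step 12: ref 6 -> HIT, frames=[4,6] (faults so far: 7)
  step 13: ref 3 -> FAULT, evict 4, frames=[3,6] (faults so far: 8)
  step 14: ref 6 -> HIT, frames=[3,6] (faults so far: 8)
  step 15: ref 3 -> HIT, frames=[3,6] (faults so far: 8)
  Optimal total faults: 8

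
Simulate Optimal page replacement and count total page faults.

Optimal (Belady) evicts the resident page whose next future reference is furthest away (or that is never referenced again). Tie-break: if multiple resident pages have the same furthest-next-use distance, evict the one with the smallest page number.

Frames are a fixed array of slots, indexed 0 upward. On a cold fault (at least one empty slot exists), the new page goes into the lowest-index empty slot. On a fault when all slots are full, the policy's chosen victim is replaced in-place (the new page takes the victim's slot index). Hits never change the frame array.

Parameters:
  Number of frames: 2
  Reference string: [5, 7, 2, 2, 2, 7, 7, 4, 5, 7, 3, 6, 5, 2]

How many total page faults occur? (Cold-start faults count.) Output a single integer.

Answer: 8

Derivation:
Step 0: ref 5 → FAULT, frames=[5,-]
Step 1: ref 7 → FAULT, frames=[5,7]
Step 2: ref 2 → FAULT (evict 5), frames=[2,7]
Step 3: ref 2 → HIT, frames=[2,7]
Step 4: ref 2 → HIT, frames=[2,7]
Step 5: ref 7 → HIT, frames=[2,7]
Step 6: ref 7 → HIT, frames=[2,7]
Step 7: ref 4 → FAULT (evict 2), frames=[4,7]
Step 8: ref 5 → FAULT (evict 4), frames=[5,7]
Step 9: ref 7 → HIT, frames=[5,7]
Step 10: ref 3 → FAULT (evict 7), frames=[5,3]
Step 11: ref 6 → FAULT (evict 3), frames=[5,6]
Step 12: ref 5 → HIT, frames=[5,6]
Step 13: ref 2 → FAULT (evict 5), frames=[2,6]
Total faults: 8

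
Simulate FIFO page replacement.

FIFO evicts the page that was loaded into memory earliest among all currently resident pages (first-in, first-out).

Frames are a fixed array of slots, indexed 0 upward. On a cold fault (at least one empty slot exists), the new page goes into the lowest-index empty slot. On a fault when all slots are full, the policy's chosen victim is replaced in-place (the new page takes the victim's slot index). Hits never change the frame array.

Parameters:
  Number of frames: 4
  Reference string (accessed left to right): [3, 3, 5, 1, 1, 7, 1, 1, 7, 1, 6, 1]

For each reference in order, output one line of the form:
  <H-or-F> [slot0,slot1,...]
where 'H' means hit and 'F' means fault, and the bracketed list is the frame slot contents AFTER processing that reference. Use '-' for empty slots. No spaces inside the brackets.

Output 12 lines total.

F [3,-,-,-]
H [3,-,-,-]
F [3,5,-,-]
F [3,5,1,-]
H [3,5,1,-]
F [3,5,1,7]
H [3,5,1,7]
H [3,5,1,7]
H [3,5,1,7]
H [3,5,1,7]
F [6,5,1,7]
H [6,5,1,7]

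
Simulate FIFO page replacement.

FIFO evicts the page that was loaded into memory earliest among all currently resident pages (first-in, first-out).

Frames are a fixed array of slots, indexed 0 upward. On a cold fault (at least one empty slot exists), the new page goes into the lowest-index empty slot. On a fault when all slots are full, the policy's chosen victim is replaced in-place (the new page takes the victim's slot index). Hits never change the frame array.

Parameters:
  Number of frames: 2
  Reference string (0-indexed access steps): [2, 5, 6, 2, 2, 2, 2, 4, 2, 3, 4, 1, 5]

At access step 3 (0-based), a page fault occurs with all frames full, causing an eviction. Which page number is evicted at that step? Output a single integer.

Step 0: ref 2 -> FAULT, frames=[2,-]
Step 1: ref 5 -> FAULT, frames=[2,5]
Step 2: ref 6 -> FAULT, evict 2, frames=[6,5]
Step 3: ref 2 -> FAULT, evict 5, frames=[6,2]
At step 3: evicted page 5

Answer: 5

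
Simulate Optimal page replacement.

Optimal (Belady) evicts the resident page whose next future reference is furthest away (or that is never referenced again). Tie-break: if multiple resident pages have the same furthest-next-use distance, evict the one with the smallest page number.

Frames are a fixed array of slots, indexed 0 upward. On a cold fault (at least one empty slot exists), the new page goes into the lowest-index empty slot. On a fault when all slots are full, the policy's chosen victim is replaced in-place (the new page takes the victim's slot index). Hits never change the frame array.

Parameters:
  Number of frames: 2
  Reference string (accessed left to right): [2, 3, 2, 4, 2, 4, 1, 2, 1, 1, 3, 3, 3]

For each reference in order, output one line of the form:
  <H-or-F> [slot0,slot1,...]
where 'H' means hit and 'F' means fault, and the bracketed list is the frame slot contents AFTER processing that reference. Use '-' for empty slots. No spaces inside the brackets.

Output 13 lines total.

F [2,-]
F [2,3]
H [2,3]
F [2,4]
H [2,4]
H [2,4]
F [2,1]
H [2,1]
H [2,1]
H [2,1]
F [2,3]
H [2,3]
H [2,3]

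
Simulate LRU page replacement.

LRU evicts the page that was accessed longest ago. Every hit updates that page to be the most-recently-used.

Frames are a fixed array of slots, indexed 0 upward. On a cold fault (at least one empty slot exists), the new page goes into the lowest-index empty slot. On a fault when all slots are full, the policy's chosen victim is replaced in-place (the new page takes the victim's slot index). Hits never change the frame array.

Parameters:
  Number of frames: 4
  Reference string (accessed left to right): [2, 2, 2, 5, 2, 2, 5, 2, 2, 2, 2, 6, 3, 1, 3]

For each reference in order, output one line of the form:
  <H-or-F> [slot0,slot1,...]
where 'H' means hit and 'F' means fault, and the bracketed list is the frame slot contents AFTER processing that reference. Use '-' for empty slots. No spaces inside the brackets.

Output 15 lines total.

F [2,-,-,-]
H [2,-,-,-]
H [2,-,-,-]
F [2,5,-,-]
H [2,5,-,-]
H [2,5,-,-]
H [2,5,-,-]
H [2,5,-,-]
H [2,5,-,-]
H [2,5,-,-]
H [2,5,-,-]
F [2,5,6,-]
F [2,5,6,3]
F [2,1,6,3]
H [2,1,6,3]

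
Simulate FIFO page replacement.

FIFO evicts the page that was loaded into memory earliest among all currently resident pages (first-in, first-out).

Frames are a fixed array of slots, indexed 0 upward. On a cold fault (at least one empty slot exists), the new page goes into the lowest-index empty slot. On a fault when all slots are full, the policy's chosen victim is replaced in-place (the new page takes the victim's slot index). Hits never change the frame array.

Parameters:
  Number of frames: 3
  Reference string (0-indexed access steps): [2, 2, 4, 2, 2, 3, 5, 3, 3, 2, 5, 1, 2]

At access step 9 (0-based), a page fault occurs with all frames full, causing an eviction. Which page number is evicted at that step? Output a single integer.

Answer: 4

Derivation:
Step 0: ref 2 -> FAULT, frames=[2,-,-]
Step 1: ref 2 -> HIT, frames=[2,-,-]
Step 2: ref 4 -> FAULT, frames=[2,4,-]
Step 3: ref 2 -> HIT, frames=[2,4,-]
Step 4: ref 2 -> HIT, frames=[2,4,-]
Step 5: ref 3 -> FAULT, frames=[2,4,3]
Step 6: ref 5 -> FAULT, evict 2, frames=[5,4,3]
Step 7: ref 3 -> HIT, frames=[5,4,3]
Step 8: ref 3 -> HIT, frames=[5,4,3]
Step 9: ref 2 -> FAULT, evict 4, frames=[5,2,3]
At step 9: evicted page 4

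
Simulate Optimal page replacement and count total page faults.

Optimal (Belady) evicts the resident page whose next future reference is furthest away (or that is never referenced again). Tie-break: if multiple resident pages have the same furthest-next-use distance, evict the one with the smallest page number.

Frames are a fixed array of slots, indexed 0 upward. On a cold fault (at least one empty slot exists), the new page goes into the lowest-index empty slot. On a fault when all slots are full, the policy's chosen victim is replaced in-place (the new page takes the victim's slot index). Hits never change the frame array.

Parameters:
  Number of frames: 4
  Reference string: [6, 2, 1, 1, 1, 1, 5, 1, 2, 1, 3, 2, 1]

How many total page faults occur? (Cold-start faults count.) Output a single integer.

Answer: 5

Derivation:
Step 0: ref 6 → FAULT, frames=[6,-,-,-]
Step 1: ref 2 → FAULT, frames=[6,2,-,-]
Step 2: ref 1 → FAULT, frames=[6,2,1,-]
Step 3: ref 1 → HIT, frames=[6,2,1,-]
Step 4: ref 1 → HIT, frames=[6,2,1,-]
Step 5: ref 1 → HIT, frames=[6,2,1,-]
Step 6: ref 5 → FAULT, frames=[6,2,1,5]
Step 7: ref 1 → HIT, frames=[6,2,1,5]
Step 8: ref 2 → HIT, frames=[6,2,1,5]
Step 9: ref 1 → HIT, frames=[6,2,1,5]
Step 10: ref 3 → FAULT (evict 5), frames=[6,2,1,3]
Step 11: ref 2 → HIT, frames=[6,2,1,3]
Step 12: ref 1 → HIT, frames=[6,2,1,3]
Total faults: 5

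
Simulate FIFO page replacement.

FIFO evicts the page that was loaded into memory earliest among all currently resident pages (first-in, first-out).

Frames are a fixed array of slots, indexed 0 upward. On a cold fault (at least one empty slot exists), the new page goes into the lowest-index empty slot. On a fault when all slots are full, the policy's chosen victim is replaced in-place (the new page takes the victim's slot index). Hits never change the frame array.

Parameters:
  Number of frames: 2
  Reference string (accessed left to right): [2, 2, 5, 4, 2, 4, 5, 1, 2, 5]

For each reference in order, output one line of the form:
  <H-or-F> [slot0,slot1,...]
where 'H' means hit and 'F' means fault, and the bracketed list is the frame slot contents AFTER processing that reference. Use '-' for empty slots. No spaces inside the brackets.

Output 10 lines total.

F [2,-]
H [2,-]
F [2,5]
F [4,5]
F [4,2]
H [4,2]
F [5,2]
F [5,1]
F [2,1]
F [2,5]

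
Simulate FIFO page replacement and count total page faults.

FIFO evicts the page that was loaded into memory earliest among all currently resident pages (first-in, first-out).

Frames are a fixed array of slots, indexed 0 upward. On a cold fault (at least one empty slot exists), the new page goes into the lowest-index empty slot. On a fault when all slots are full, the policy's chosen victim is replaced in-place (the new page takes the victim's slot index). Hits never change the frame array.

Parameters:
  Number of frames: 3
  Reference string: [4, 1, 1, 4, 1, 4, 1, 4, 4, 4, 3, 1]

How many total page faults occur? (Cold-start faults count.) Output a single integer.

Step 0: ref 4 → FAULT, frames=[4,-,-]
Step 1: ref 1 → FAULT, frames=[4,1,-]
Step 2: ref 1 → HIT, frames=[4,1,-]
Step 3: ref 4 → HIT, frames=[4,1,-]
Step 4: ref 1 → HIT, frames=[4,1,-]
Step 5: ref 4 → HIT, frames=[4,1,-]
Step 6: ref 1 → HIT, frames=[4,1,-]
Step 7: ref 4 → HIT, frames=[4,1,-]
Step 8: ref 4 → HIT, frames=[4,1,-]
Step 9: ref 4 → HIT, frames=[4,1,-]
Step 10: ref 3 → FAULT, frames=[4,1,3]
Step 11: ref 1 → HIT, frames=[4,1,3]
Total faults: 3

Answer: 3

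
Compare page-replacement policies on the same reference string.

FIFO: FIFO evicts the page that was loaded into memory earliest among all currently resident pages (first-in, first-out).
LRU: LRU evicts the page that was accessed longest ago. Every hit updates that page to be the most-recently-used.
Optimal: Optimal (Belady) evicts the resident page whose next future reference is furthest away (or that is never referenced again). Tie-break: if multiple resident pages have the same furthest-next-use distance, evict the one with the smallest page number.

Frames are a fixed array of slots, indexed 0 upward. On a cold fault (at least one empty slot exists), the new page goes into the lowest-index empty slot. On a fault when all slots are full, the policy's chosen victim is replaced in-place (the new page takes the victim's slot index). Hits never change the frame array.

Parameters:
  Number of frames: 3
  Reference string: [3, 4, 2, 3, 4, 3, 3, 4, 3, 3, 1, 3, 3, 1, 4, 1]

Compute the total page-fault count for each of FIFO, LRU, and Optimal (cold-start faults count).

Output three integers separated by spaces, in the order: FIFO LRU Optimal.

Answer: 6 4 4

Derivation:
--- FIFO ---
  step 0: ref 3 -> FAULT, frames=[3,-,-] (faults so far: 1)
  step 1: ref 4 -> FAULT, frames=[3,4,-] (faults so far: 2)
  step 2: ref 2 -> FAULT, frames=[3,4,2] (faults so far: 3)
  step 3: ref 3 -> HIT, frames=[3,4,2] (faults so far: 3)
  step 4: ref 4 -> HIT, frames=[3,4,2] (faults so far: 3)
  step 5: ref 3 -> HIT, frames=[3,4,2] (faults so far: 3)
  step 6: ref 3 -> HIT, frames=[3,4,2] (faults so far: 3)
  step 7: ref 4 -> HIT, frames=[3,4,2] (faults so far: 3)
  step 8: ref 3 -> HIT, frames=[3,4,2] (faults so far: 3)
  step 9: ref 3 -> HIT, frames=[3,4,2] (faults so far: 3)
  step 10: ref 1 -> FAULT, evict 3, frames=[1,4,2] (faults so far: 4)
  step 11: ref 3 -> FAULT, evict 4, frames=[1,3,2] (faults so far: 5)
  step 12: ref 3 -> HIT, frames=[1,3,2] (faults so far: 5)
  step 13: ref 1 -> HIT, frames=[1,3,2] (faults so far: 5)
  step 14: ref 4 -> FAULT, evict 2, frames=[1,3,4] (faults so far: 6)
  step 15: ref 1 -> HIT, frames=[1,3,4] (faults so far: 6)
  FIFO total faults: 6
--- LRU ---
  step 0: ref 3 -> FAULT, frames=[3,-,-] (faults so far: 1)
  step 1: ref 4 -> FAULT, frames=[3,4,-] (faults so far: 2)
  step 2: ref 2 -> FAULT, frames=[3,4,2] (faults so far: 3)
  step 3: ref 3 -> HIT, frames=[3,4,2] (faults so far: 3)
  step 4: ref 4 -> HIT, frames=[3,4,2] (faults so far: 3)
  step 5: ref 3 -> HIT, frames=[3,4,2] (faults so far: 3)
  step 6: ref 3 -> HIT, frames=[3,4,2] (faults so far: 3)
  step 7: ref 4 -> HIT, frames=[3,4,2] (faults so far: 3)
  step 8: ref 3 -> HIT, frames=[3,4,2] (faults so far: 3)
  step 9: ref 3 -> HIT, frames=[3,4,2] (faults so far: 3)
  step 10: ref 1 -> FAULT, evict 2, frames=[3,4,1] (faults so far: 4)
  step 11: ref 3 -> HIT, frames=[3,4,1] (faults so far: 4)
  step 12: ref 3 -> HIT, frames=[3,4,1] (faults so far: 4)
  step 13: ref 1 -> HIT, frames=[3,4,1] (faults so far: 4)
  step 14: ref 4 -> HIT, frames=[3,4,1] (faults so far: 4)
  step 15: ref 1 -> HIT, frames=[3,4,1] (faults so far: 4)
  LRU total faults: 4
--- Optimal ---
  step 0: ref 3 -> FAULT, frames=[3,-,-] (faults so far: 1)
  step 1: ref 4 -> FAULT, frames=[3,4,-] (faults so far: 2)
  step 2: ref 2 -> FAULT, frames=[3,4,2] (faults so far: 3)
  step 3: ref 3 -> HIT, frames=[3,4,2] (faults so far: 3)
  step 4: ref 4 -> HIT, frames=[3,4,2] (faults so far: 3)
  step 5: ref 3 -> HIT, frames=[3,4,2] (faults so far: 3)
  step 6: ref 3 -> HIT, frames=[3,4,2] (faults so far: 3)
  step 7: ref 4 -> HIT, frames=[3,4,2] (faults so far: 3)
  step 8: ref 3 -> HIT, frames=[3,4,2] (faults so far: 3)
  step 9: ref 3 -> HIT, frames=[3,4,2] (faults so far: 3)
  step 10: ref 1 -> FAULT, evict 2, frames=[3,4,1] (faults so far: 4)
  step 11: ref 3 -> HIT, frames=[3,4,1] (faults so far: 4)
  step 12: ref 3 -> HIT, frames=[3,4,1] (faults so far: 4)
  step 13: ref 1 -> HIT, frames=[3,4,1] (faults so far: 4)
  step 14: ref 4 -> HIT, frames=[3,4,1] (faults so far: 4)
  step 15: ref 1 -> HIT, frames=[3,4,1] (faults so far: 4)
  Optimal total faults: 4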